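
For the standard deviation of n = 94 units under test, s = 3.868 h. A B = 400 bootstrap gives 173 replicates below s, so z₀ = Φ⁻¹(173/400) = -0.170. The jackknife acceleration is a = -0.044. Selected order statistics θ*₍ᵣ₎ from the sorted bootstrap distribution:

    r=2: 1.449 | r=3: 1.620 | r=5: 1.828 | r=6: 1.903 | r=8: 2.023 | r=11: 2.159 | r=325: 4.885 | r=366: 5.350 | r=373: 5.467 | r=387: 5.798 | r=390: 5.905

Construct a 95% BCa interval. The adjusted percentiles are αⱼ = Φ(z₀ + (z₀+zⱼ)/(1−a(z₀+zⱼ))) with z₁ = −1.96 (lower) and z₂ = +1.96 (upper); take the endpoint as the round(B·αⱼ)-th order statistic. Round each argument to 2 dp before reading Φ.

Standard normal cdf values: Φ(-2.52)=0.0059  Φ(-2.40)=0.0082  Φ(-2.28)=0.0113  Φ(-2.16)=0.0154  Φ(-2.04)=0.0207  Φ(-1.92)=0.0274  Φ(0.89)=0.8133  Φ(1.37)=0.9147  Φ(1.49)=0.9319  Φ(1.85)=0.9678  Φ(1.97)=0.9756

(1.449, 5.467)

Lower: z₀ + z₁ = -0.170 + (-1.960) = -2.130; 1 − a(z₀+z₁) = 1 − (-0.044)(-2.130) = 0.9063; argument = -0.170 + (-2.130)/0.9063 = -2.5203 → -2.52.
α₁ = Φ(-2.52) = 0.0059; rank = round(400 × 0.0059) = 2; θ*₍2₎ = 1.449.
Upper: z₀ + z₂ = 1.790; 1 − a(z₀+z₂) = 1.0788; argument = 1.4893 → 1.49; α₂ = 0.9319; rank = 373; θ*₍373₎ = 5.467.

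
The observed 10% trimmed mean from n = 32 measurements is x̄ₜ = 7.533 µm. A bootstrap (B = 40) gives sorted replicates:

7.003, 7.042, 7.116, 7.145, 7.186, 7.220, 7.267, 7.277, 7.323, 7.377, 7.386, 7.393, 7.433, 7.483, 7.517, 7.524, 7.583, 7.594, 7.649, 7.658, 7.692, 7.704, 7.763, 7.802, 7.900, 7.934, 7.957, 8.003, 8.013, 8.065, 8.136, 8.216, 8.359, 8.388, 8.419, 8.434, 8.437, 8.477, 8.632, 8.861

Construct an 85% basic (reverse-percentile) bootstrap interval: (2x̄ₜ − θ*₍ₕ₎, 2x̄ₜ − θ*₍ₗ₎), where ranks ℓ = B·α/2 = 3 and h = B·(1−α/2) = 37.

(6.629, 7.950)

Percentile endpoints at ranks 3 and 37: θ*₍3₎ = 7.116, θ*₍37₎ = 8.437.
Basic interval reflects these around x̄ₜ:
  lower = 2 × 7.533 − 8.437 = 6.629
  upper = 2 × 7.533 − 7.116 = 7.950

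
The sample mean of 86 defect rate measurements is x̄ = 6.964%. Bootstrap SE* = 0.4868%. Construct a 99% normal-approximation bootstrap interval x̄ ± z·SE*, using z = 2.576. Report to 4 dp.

(5.7100, 8.2180)

Margin = 2.576 × 0.4868 = 1.25400
Interval: 6.964 ± 1.25400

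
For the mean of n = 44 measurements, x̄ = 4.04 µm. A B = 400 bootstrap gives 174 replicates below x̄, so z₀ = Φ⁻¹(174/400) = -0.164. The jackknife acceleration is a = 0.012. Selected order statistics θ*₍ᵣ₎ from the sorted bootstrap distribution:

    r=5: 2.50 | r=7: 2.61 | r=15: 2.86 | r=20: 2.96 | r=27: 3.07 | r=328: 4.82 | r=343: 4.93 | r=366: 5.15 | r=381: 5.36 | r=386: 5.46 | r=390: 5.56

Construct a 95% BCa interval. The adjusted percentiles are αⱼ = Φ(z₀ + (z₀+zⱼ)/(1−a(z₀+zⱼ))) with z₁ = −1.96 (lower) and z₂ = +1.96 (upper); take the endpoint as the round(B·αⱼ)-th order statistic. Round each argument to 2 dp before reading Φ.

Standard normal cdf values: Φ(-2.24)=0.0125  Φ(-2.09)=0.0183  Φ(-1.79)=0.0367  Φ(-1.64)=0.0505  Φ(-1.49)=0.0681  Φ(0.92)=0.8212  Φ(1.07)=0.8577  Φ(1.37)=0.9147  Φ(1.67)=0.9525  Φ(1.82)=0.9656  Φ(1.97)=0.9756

Lower: z₀ + z₁ = -0.164 + (-1.960) = -2.124; 1 − a(z₀+z₁) = 1 − (0.012)(-2.124) = 1.0255; argument = -0.164 + (-2.124)/1.0255 = -2.2352 → -2.24.
α₁ = Φ(-2.24) = 0.0125; rank = round(400 × 0.0125) = 5; θ*₍5₎ = 2.50.
Upper: z₀ + z₂ = 1.796; 1 − a(z₀+z₂) = 0.9784; argument = 1.6716 → 1.67; α₂ = 0.9525; rank = 381; θ*₍381₎ = 5.36.

(2.50, 5.36)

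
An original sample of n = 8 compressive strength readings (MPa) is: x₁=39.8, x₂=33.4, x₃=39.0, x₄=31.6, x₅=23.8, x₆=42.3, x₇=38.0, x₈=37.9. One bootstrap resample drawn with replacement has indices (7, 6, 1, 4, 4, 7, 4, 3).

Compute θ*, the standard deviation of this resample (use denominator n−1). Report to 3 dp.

Resample values: 38.0, 42.3, 39.8, 31.6, 31.6, 38.0, 31.6, 39.0.
Mean = 36.4875; sum of squared deviations = 127.3087
s² = 127.3087 / 7 = 18.1870
s = √18.1870 = 4.265

θ* = 4.265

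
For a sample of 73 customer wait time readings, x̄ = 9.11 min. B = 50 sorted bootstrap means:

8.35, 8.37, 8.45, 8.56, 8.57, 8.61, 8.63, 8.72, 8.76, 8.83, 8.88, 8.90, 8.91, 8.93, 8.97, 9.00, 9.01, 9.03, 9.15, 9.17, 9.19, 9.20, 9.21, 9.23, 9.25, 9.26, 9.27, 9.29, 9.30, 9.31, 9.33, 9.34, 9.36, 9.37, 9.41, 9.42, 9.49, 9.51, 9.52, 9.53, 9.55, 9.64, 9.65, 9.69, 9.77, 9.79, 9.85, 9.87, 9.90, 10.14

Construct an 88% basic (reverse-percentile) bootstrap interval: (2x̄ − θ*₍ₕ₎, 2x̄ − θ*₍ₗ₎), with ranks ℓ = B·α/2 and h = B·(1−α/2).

(8.37, 9.77)

Percentile endpoints at ranks 3 and 47: θ*₍3₎ = 8.45, θ*₍47₎ = 9.85.
Basic interval reflects these around x̄:
  lower = 2 × 9.11 − 9.85 = 8.37
  upper = 2 × 9.11 − 8.45 = 9.77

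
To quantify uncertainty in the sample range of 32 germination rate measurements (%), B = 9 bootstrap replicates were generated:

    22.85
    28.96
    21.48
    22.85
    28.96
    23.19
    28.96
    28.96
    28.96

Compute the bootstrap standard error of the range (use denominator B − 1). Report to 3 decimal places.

SE* = 3.388

Bootstrap SE is the standard deviation of the 9 replicate ranges.
Mean of replicates: (22.85 + 28.96 + 21.48 + 22.85 + 28.96 + 23.19 + 28.96 + 28.96 + 28.96) / 9 = 235.1700 / 9 = 26.1300
Sum of squared deviations: (−3.2800)² + (+2.8300)² + (−4.6500)² + (−3.2800)² + (+2.8300)² + (−2.9400)² + (+2.8300)² + (+2.8300)² + (+2.8300)² = 91.8274
Variance = 91.8274 / 8 = 11.4784
SE* = √11.4784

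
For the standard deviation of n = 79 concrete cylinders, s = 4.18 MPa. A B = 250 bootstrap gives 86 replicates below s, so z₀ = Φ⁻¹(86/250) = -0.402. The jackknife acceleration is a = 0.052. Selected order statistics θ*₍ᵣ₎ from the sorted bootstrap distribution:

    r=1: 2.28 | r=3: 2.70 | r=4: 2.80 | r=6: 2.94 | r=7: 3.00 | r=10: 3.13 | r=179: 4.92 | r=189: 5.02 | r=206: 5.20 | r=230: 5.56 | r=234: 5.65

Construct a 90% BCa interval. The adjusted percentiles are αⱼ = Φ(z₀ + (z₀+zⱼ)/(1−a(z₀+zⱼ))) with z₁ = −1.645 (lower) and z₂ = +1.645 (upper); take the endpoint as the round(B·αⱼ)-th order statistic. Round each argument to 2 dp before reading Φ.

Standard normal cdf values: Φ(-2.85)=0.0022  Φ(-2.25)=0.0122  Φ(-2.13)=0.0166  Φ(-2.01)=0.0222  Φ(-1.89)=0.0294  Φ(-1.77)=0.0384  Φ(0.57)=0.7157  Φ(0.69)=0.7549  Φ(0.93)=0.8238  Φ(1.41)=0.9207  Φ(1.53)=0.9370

(2.70, 5.20)

Lower: z₀ + z₁ = -0.402 + (-1.645) = -2.047; 1 − a(z₀+z₁) = 1 − (0.052)(-2.047) = 1.1064; argument = -0.402 + (-2.047)/1.1064 = -2.2521 → -2.25.
α₁ = Φ(-2.25) = 0.0122; rank = round(250 × 0.0122) = 3; θ*₍3₎ = 2.70.
Upper: z₀ + z₂ = 1.243; 1 − a(z₀+z₂) = 0.9354; argument = 0.9269 → 0.93; α₂ = 0.8238; rank = 206; θ*₍206₎ = 5.20.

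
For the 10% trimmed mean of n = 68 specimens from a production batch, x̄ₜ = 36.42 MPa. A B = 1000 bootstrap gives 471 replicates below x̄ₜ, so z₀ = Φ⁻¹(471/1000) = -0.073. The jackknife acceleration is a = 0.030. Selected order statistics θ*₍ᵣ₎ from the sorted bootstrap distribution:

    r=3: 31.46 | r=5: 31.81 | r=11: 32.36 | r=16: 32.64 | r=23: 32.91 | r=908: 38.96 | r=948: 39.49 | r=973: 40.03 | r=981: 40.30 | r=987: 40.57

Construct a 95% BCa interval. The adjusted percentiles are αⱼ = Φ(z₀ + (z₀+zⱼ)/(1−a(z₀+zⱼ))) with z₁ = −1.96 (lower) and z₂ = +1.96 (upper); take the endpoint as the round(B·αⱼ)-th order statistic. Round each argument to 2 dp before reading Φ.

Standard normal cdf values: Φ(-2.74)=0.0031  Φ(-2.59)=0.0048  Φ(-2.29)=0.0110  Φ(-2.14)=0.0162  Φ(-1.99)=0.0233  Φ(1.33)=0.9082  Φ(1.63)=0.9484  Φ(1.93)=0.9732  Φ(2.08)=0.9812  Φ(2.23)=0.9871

Lower: z₀ + z₁ = -0.073 + (-1.960) = -2.033; 1 − a(z₀+z₁) = 1 − (0.030)(-2.033) = 1.0610; argument = -0.073 + (-2.033)/1.0610 = -1.9891 → -1.99.
α₁ = Φ(-1.99) = 0.0233; rank = round(1000 × 0.0233) = 23; θ*₍23₎ = 32.91.
Upper: z₀ + z₂ = 1.887; 1 − a(z₀+z₂) = 0.9434; argument = 1.9272 → 1.93; α₂ = 0.9732; rank = 973; θ*₍973₎ = 40.03.

(32.91, 40.03)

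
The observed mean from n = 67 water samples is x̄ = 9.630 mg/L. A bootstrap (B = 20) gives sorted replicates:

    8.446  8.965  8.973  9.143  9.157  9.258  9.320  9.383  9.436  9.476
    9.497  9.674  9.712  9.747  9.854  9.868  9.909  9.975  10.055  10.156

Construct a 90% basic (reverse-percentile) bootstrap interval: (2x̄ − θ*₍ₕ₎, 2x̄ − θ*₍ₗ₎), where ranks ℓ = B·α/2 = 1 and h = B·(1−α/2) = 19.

(9.205, 10.814)

Percentile endpoints at ranks 1 and 19: θ*₍1₎ = 8.446, θ*₍19₎ = 10.055.
Basic interval reflects these around x̄:
  lower = 2 × 9.630 − 10.055 = 9.205
  upper = 2 × 9.630 − 8.446 = 10.814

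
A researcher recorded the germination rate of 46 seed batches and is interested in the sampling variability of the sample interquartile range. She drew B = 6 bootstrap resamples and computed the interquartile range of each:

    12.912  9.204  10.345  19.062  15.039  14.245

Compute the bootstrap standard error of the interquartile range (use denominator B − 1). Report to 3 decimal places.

SE* = 3.539

Bootstrap SE is the standard deviation of the 6 replicate interquartile ranges.
Mean of replicates: (12.912 + 9.204 + 10.345 + 19.062 + 15.039 + 14.245) / 6 = 80.8070 / 6 = 13.4678
Sum of squared deviations: (−0.5558)² + (−4.2638)² + (−3.1228)² + (+5.5942)² + (+1.5712)² + (+0.7772)² = 62.6086
Variance = 62.6086 / 5 = 12.5217
SE* = √12.5217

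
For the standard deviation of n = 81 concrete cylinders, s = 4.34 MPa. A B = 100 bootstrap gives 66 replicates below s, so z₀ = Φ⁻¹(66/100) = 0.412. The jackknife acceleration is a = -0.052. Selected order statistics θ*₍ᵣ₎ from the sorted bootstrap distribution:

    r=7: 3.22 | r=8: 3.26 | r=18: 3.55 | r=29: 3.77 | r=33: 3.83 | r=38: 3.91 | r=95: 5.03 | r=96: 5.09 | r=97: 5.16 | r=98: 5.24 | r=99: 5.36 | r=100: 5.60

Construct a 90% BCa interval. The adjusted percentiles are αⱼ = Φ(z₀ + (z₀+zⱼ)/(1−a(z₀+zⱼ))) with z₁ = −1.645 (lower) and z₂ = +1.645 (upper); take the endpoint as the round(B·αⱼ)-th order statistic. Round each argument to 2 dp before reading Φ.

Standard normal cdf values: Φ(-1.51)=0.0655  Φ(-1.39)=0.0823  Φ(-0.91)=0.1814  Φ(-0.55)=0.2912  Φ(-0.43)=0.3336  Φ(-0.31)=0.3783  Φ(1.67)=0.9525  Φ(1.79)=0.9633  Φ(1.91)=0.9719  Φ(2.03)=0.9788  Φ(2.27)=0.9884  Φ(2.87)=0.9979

Lower: z₀ + z₁ = 0.412 + (-1.645) = -1.233; 1 − a(z₀+z₁) = 1 − (-0.052)(-1.233) = 0.9359; argument = 0.412 + (-1.233)/0.9359 = -0.9055 → -0.91.
α₁ = Φ(-0.91) = 0.1814; rank = round(100 × 0.1814) = 18; θ*₍18₎ = 3.55.
Upper: z₀ + z₂ = 2.057; 1 − a(z₀+z₂) = 1.1070; argument = 2.2702 → 2.27; α₂ = 0.9884; rank = 99; θ*₍99₎ = 5.36.

(3.55, 5.36)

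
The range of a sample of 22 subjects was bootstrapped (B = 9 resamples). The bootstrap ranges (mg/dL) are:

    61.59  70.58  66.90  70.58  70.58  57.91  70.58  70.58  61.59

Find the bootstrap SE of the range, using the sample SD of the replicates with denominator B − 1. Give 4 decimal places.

SE* = 5.0592

Bootstrap SE is the standard deviation of the 9 replicate ranges.
Mean of replicates: (61.59 + 70.58 + 66.90 + 70.58 + 70.58 + 57.91 + 70.58 + 70.58 + 61.59) / 9 = 600.89000 / 9 = 66.76556
Sum of squared deviations: (−5.17556)² + (+3.81444)² + (+0.13444)² + (+3.81444)² + (+3.81444)² + (−8.85556)² + (+3.81444)² + (+3.81444)² + (−5.17556)² = 204.76162
Variance = 204.76162 / 8 = 25.59520
SE* = √25.59520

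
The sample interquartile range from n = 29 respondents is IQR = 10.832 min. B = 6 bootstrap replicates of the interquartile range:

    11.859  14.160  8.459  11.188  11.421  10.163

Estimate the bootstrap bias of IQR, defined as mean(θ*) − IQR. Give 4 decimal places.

bias = +0.3763

mean(θ*) = (11.859 + 14.160 + 8.459 + 11.188 + 11.421 + 10.163) / 6 = 11.20833
bias = 11.20833 − 10.832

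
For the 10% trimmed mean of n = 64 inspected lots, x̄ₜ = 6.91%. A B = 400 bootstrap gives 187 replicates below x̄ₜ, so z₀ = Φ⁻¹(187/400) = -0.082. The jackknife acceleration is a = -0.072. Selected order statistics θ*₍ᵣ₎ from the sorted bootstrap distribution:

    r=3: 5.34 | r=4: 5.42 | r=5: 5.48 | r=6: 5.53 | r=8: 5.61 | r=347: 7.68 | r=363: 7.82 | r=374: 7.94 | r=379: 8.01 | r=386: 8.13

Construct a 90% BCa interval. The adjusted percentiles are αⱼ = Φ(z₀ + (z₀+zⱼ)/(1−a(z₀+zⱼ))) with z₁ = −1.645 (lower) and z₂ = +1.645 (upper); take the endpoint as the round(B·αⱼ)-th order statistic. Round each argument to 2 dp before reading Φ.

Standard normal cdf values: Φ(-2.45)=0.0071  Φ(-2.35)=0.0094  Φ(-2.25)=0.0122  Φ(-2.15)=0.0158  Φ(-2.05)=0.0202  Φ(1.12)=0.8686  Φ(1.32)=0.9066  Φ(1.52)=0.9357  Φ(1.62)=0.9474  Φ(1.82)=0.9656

Lower: z₀ + z₁ = -0.082 + (-1.645) = -1.727; 1 − a(z₀+z₁) = 1 − (-0.072)(-1.727) = 0.8757; argument = -0.082 + (-1.727)/0.8757 = -2.0542 → -2.05.
α₁ = Φ(-2.05) = 0.0202; rank = round(400 × 0.0202) = 8; θ*₍8₎ = 5.61.
Upper: z₀ + z₂ = 1.563; 1 − a(z₀+z₂) = 1.1125; argument = 1.3229 → 1.32; α₂ = 0.9066; rank = 363; θ*₍363₎ = 7.82.

(5.61, 7.82)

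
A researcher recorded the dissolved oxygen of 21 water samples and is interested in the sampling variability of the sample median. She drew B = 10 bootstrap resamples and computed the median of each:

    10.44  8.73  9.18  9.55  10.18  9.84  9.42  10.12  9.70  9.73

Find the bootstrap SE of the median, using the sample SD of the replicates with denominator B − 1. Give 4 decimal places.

SE* = 0.5040

Bootstrap SE is the standard deviation of the 10 replicate medians.
Mean of replicates: (10.44 + 8.73 + 9.18 + 9.55 + 10.18 + 9.84 + 9.42 + 10.12 + 9.70 + 9.73) / 10 = 96.89000 / 10 = 9.68900
Sum of squared deviations: (+0.75100)² + (−0.95900)² + (−0.50900)² + (−0.13900)² + (+0.49100)² + (+0.15100)² + (−0.26900)² + (+0.43100)² + (+0.01100)² + (+0.04100)² = 2.28589
Variance = 2.28589 / 9 = 0.25399
SE* = √0.25399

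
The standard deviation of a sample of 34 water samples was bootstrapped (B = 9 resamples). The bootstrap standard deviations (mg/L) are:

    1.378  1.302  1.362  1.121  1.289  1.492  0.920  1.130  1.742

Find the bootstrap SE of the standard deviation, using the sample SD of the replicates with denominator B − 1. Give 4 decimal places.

SE* = 0.2365

Bootstrap SE is the standard deviation of the 9 replicate standard deviations.
Mean of replicates: (1.378 + 1.302 + 1.362 + 1.121 + 1.289 + 1.492 + 0.920 + 1.130 + 1.742) / 9 = 11.73600 / 9 = 1.30400
Sum of squared deviations: (+0.07400)² + (−0.00200)² + (+0.05800)² + (−0.18300)² + (−0.01500)² + (+0.18800)² + (−0.38400)² + (−0.17400)² + (+0.43800)² = 0.44748
Variance = 0.44748 / 8 = 0.05593
SE* = √0.05593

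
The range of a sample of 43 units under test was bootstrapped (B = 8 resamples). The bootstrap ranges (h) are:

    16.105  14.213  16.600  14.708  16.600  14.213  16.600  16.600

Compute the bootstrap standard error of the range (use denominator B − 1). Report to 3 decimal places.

Bootstrap SE is the standard deviation of the 8 replicate ranges.
Mean of replicates: (16.105 + 14.213 + 16.600 + 14.708 + 16.600 + 14.213 + 16.600 + 16.600) / 8 = 125.6390 / 8 = 15.7049
Sum of squared deviations: (+0.4001)² + (−1.4919)² + (+0.8951)² + (−0.9969)² + (+0.8951)² + (−1.4919)² + (+0.8951)² + (+0.8951)² = 8.8102
Variance = 8.8102 / 7 = 1.2586
SE* = √1.2586

SE* = 1.122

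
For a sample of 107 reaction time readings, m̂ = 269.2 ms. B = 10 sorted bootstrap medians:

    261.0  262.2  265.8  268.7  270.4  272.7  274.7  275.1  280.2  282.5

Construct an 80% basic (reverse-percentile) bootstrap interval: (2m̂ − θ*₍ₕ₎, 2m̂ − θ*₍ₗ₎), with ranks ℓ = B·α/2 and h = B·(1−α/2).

Percentile endpoints at ranks 1 and 9: θ*₍1₎ = 261.0, θ*₍9₎ = 280.2.
Basic interval reflects these around m̂:
  lower = 2 × 269.2 − 280.2 = 258.2
  upper = 2 × 269.2 − 261.0 = 277.4

(258.2, 277.4)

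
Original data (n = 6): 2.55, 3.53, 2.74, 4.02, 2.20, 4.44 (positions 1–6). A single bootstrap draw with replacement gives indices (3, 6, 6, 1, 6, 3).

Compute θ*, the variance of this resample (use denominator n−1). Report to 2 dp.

θ* = 0.94

Resample values: 2.74, 4.44, 4.44, 2.55, 4.44, 2.74.
Mean = 3.5583; sum of squared deviations = 4.6881
s² = 4.6881 / 5 = 0.9376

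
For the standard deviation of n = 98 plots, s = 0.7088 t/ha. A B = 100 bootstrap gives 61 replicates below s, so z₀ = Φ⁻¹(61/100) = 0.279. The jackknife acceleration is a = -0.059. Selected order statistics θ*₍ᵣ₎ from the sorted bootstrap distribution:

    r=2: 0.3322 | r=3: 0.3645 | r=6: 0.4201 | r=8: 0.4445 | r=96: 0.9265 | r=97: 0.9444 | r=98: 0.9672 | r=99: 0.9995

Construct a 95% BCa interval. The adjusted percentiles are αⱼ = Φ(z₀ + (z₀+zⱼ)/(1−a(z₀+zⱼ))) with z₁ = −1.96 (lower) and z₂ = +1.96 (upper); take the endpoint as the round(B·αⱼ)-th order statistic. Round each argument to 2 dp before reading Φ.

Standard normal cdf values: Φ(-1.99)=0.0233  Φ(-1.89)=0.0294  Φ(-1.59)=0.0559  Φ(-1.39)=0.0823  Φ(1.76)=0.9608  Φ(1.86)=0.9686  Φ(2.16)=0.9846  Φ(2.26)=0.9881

(0.4201, 0.9995)

Lower: z₀ + z₁ = 0.279 + (-1.960) = -1.681; 1 − a(z₀+z₁) = 1 − (-0.059)(-1.681) = 0.9008; argument = 0.279 + (-1.681)/0.9008 = -1.5871 → -1.59.
α₁ = Φ(-1.59) = 0.0559; rank = round(100 × 0.0559) = 6; θ*₍6₎ = 0.4201.
Upper: z₀ + z₂ = 2.239; 1 − a(z₀+z₂) = 1.1321; argument = 2.2567 → 2.26; α₂ = 0.9881; rank = 99; θ*₍99₎ = 0.9995.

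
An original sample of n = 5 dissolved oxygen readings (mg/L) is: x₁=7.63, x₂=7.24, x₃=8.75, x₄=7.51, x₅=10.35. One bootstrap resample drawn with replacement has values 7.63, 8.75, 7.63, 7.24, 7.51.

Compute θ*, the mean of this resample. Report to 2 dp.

Mean = (7.63 + 8.75 + 7.63 + 7.24 + 7.51) / 5 = 38.760 / 5 = 7.75

θ* = 7.75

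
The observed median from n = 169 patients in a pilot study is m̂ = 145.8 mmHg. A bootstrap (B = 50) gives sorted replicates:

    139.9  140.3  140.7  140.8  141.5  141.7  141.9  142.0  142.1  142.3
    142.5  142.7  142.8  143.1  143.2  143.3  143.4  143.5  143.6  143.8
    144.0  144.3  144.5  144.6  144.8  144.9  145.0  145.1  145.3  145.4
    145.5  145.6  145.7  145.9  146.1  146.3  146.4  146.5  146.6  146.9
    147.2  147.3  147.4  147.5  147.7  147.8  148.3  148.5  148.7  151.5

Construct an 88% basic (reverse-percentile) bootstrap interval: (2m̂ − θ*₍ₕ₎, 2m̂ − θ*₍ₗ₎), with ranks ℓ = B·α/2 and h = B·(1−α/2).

(143.3, 150.9)

Percentile endpoints at ranks 3 and 47: θ*₍3₎ = 140.7, θ*₍47₎ = 148.3.
Basic interval reflects these around m̂:
  lower = 2 × 145.8 − 148.3 = 143.3
  upper = 2 × 145.8 − 140.7 = 150.9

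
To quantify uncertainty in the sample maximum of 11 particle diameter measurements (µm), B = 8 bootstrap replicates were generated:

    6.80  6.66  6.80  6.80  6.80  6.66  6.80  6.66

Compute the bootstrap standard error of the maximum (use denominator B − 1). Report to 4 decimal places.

SE* = 0.0725

Bootstrap SE is the standard deviation of the 8 replicate maximums.
Mean of replicates: (6.80 + 6.66 + 6.80 + 6.80 + 6.80 + 6.66 + 6.80 + 6.66) / 8 = 53.98000 / 8 = 6.74750
Sum of squared deviations: (+0.05250)² + (−0.08750)² + (+0.05250)² + (+0.05250)² + (+0.05250)² + (−0.08750)² + (+0.05250)² + (−0.08750)² = 0.03675
Variance = 0.03675 / 7 = 0.00525
SE* = √0.00525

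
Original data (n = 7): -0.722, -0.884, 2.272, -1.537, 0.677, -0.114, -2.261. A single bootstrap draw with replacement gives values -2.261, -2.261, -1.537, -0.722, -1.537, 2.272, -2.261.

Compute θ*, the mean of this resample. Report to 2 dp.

Mean = ((-2.261) + (-2.261) + (-1.537) + (-0.722) + (-1.537) + 2.272 + (-2.261)) / 7 = -8.3070 / 7 = -1.19

θ* = -1.19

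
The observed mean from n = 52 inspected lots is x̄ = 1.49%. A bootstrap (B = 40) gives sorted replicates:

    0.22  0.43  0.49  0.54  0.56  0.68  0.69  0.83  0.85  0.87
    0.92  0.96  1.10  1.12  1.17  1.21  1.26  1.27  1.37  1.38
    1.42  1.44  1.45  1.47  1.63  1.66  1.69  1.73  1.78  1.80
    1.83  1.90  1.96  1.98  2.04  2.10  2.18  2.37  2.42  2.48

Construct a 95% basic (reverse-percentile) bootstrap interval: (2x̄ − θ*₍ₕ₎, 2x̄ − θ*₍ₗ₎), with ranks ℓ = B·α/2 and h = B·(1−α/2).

(0.56, 2.76)

Percentile endpoints at ranks 1 and 39: θ*₍1₎ = 0.22, θ*₍39₎ = 2.42.
Basic interval reflects these around x̄:
  lower = 2 × 1.49 − 2.42 = 0.56
  upper = 2 × 1.49 − 0.22 = 2.76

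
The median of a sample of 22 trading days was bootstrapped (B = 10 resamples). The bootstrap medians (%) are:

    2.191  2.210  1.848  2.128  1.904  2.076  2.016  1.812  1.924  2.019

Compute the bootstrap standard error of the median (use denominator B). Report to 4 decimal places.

SE* = 0.1323

Bootstrap SE is the standard deviation of the 10 replicate medians.
Mean of replicates: (2.191 + 2.210 + 1.848 + 2.128 + 1.904 + 2.076 + 2.016 + 1.812 + 1.924 + 2.019) / 10 = 20.128000 / 10 = 2.012800
Sum of squared deviations: (+0.178200)² + (+0.197200)² + (−0.164800)² + (+0.115200)² + (−0.108800)² + (+0.063200)² + (+0.003200)² + (−0.200800)² + (−0.088800)² + (+0.006200)² = 0.175160
Variance = 0.175160 / 10 = 0.017516
SE* = √0.017516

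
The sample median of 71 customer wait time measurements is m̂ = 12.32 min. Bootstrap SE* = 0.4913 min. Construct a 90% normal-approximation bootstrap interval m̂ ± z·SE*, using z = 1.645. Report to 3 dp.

Margin = 1.645 × 0.4913 = 0.8082
Interval: 12.32 ± 0.8082

(11.512, 13.128)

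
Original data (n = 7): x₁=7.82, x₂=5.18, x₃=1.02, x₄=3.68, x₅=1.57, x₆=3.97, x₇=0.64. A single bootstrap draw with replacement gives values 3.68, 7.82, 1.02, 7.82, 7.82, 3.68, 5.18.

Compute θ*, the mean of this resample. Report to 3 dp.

Mean = (3.68 + 7.82 + 1.02 + 7.82 + 7.82 + 3.68 + 5.18) / 7 = 37.020 / 7 = 5.289

θ* = 5.289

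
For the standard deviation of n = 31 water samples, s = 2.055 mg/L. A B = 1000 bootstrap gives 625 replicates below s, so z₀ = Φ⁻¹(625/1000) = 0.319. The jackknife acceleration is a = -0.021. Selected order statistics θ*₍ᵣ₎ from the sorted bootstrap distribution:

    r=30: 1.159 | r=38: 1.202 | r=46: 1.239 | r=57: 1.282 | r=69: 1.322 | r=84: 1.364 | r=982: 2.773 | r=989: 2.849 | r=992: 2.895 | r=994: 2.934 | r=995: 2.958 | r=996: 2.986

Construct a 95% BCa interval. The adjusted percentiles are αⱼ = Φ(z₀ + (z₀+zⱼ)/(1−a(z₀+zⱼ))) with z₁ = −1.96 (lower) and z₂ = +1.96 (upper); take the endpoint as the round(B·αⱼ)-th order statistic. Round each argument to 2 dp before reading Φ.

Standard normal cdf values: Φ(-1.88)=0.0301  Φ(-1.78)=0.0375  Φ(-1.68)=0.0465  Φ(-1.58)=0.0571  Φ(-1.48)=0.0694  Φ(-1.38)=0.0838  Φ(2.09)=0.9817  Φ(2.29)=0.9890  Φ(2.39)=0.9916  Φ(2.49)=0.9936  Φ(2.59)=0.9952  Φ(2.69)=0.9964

Lower: z₀ + z₁ = 0.319 + (-1.960) = -1.641; 1 − a(z₀+z₁) = 1 − (-0.021)(-1.641) = 0.9655; argument = 0.319 + (-1.641)/0.9655 = -1.3806 → -1.38.
α₁ = Φ(-1.38) = 0.0838; rank = round(1000 × 0.0838) = 84; θ*₍84₎ = 1.364.
Upper: z₀ + z₂ = 2.279; 1 − a(z₀+z₂) = 1.0479; argument = 2.4939 → 2.49; α₂ = 0.9936; rank = 994; θ*₍994₎ = 2.934.

(1.364, 2.934)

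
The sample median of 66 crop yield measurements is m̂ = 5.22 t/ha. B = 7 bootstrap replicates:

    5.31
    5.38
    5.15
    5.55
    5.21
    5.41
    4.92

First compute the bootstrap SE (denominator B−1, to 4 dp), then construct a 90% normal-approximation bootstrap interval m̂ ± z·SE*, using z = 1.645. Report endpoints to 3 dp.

(4.883, 5.557)

Mean of replicates = 5.2757; sum of squared deviations = 0.2520; SE* = √(0.2520/6) = 0.2049
Margin = 1.645 × 0.2049 = 0.3371
Interval: 5.22 ± 0.3371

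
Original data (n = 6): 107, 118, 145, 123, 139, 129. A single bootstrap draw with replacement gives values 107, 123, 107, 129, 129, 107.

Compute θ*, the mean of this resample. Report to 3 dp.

θ* = 117.000

Mean = (107 + 123 + 107 + 129 + 129 + 107) / 6 = 702.0 / 6 = 117.000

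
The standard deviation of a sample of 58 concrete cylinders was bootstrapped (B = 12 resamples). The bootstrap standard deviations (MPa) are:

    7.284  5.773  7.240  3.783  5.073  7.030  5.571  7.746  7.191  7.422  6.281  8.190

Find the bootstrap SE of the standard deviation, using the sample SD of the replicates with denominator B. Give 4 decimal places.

Bootstrap SE is the standard deviation of the 12 replicate standard deviations.
Mean of replicates: (7.284 + 5.773 + 7.240 + 3.783 + 5.073 + 7.030 + 5.571 + 7.746 + 7.191 + 7.422 + 6.281 + 8.190) / 12 = 78.58400 / 12 = 6.54867
Sum of squared deviations: (+0.73533)² + (−0.77567)² + (+0.69133)² + (−2.76567)² + (−1.47567)² + (+0.48133)² + (−0.97767)² + (+1.19733)² + (+0.64233)² + (+0.87333)² + (−0.26767)² + (+1.64133)² = 18.00886
Variance = 18.00886 / 12 = 1.50074
SE* = √1.50074

SE* = 1.2250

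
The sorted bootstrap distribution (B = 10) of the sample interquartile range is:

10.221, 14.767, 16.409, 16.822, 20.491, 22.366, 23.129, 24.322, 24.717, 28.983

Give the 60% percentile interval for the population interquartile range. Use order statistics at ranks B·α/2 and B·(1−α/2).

(14.767, 24.322)

α = 0.40; lower rank = 10 × 0.200 = 2; upper rank = 10 × 0.800 = 8.
The 2nd smallest replicate is 14.767; the 8th is 24.322.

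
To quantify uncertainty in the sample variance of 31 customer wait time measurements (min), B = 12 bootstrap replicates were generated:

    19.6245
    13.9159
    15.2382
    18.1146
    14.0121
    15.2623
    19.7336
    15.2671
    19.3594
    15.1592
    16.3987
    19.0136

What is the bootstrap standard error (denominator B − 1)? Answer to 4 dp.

Bootstrap SE is the standard deviation of the 12 replicate variances.
Mean of replicates: (19.6245 + 13.9159 + 15.2382 + 18.1146 + 14.0121 + 15.2623 + 19.7336 + 15.2671 + 19.3594 + 15.1592 + 16.3987 + 19.0136) / 12 = 201.09920 / 12 = 16.75827
Sum of squared deviations: (+2.86623)² + (−2.84237)² + (−1.52007)² + (+1.35633)² + (−2.74617)² + (−1.49597)² + (+2.97533)² + (−1.49117)² + (+2.60113)² + (−1.59907)² + (−0.35957)² + (+2.25533)² = 55.83884
Variance = 55.83884 / 11 = 5.07626
SE* = √5.07626

SE* = 2.2531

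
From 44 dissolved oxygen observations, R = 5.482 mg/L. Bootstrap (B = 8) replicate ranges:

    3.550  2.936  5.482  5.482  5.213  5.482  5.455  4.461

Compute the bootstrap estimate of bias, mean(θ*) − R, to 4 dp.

bias = −0.7244

mean(θ*) = (3.550 + 2.936 + 5.482 + 5.482 + 5.213 + 5.482 + 5.455 + 4.461) / 8 = 4.75762
bias = 4.75762 − 5.482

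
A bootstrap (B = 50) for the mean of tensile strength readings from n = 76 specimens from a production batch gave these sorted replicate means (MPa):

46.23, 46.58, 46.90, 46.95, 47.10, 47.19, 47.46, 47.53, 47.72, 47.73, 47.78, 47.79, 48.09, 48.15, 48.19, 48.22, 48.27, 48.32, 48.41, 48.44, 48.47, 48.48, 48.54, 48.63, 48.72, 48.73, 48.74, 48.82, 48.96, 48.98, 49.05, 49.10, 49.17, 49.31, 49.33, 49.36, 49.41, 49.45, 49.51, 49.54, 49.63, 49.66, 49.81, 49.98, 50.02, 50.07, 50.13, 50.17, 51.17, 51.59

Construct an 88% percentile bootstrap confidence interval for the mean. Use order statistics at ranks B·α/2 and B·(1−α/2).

α = 0.12; lower rank = 50 × 0.060 = 3; upper rank = 50 × 0.940 = 47.
The 3rd smallest replicate is 46.90; the 47th is 50.13.

(46.90, 50.13)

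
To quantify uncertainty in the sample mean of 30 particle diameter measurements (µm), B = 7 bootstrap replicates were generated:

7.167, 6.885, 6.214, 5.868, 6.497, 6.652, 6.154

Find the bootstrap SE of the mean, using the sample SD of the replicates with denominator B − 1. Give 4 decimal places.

Bootstrap SE is the standard deviation of the 7 replicate means.
Mean of replicates: (7.167 + 6.885 + 6.214 + 5.868 + 6.497 + 6.652 + 6.154) / 7 = 45.43700 / 7 = 6.49100
Sum of squared deviations: (+0.67600)² + (+0.39400)² + (−0.27700)² + (−0.62300)² + (+0.00600)² + (+0.16100)² + (−0.33700)² = 1.21660
Variance = 1.21660 / 6 = 0.20277
SE* = √0.20277

SE* = 0.4503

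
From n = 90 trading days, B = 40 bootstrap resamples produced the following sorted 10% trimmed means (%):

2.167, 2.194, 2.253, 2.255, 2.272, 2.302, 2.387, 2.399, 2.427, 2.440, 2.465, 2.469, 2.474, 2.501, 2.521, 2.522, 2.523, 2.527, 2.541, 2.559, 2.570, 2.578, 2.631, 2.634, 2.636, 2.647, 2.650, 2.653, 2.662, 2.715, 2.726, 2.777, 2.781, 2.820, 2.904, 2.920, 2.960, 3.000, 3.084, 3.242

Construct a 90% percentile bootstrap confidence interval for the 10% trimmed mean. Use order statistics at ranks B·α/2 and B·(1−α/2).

(2.194, 3.000)

α = 0.10; lower rank = 40 × 0.050 = 2; upper rank = 40 × 0.950 = 38.
The 2nd smallest replicate is 2.194; the 38th is 3.000.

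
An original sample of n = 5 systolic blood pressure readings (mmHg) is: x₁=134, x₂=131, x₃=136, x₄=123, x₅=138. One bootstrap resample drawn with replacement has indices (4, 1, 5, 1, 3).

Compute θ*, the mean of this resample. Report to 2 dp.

θ* = 133.00

Resample values: 123, 134, 138, 134, 136.
Mean = (123 + 134 + 138 + 134 + 136) / 5 = 665.0 / 5 = 133.00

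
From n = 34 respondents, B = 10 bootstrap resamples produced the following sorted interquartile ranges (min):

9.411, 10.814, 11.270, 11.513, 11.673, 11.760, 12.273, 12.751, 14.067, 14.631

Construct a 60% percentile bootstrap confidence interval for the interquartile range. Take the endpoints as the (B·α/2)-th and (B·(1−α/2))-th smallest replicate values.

(10.814, 12.751)

α = 0.40; lower rank = 10 × 0.200 = 2; upper rank = 10 × 0.800 = 8.
The 2nd smallest replicate is 10.814; the 8th is 12.751.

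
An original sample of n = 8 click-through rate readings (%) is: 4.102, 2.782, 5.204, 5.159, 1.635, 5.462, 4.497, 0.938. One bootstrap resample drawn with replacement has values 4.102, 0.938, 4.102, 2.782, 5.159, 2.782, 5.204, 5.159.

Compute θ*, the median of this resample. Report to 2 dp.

Sorted: 0.938, 2.782, 2.782, 4.102, 4.102, 5.159, 5.159, 5.204
Median = average of the two middle values = 4.10

θ* = 4.10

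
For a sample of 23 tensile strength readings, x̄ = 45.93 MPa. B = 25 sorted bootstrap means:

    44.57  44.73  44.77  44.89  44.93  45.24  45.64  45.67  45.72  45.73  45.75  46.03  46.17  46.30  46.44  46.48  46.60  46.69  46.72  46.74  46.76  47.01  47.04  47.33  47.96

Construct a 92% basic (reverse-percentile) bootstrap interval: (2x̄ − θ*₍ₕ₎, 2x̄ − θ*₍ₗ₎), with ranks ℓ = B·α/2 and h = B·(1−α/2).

(44.53, 47.29)

Percentile endpoints at ranks 1 and 24: θ*₍1₎ = 44.57, θ*₍24₎ = 47.33.
Basic interval reflects these around x̄:
  lower = 2 × 45.93 − 47.33 = 44.53
  upper = 2 × 45.93 − 44.57 = 47.29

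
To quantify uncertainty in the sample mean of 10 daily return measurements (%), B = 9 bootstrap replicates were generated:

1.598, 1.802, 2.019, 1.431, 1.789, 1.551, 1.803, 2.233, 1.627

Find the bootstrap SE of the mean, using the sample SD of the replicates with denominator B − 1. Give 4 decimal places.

Bootstrap SE is the standard deviation of the 9 replicate means.
Mean of replicates: (1.598 + 1.802 + 2.019 + 1.431 + 1.789 + 1.551 + 1.803 + 2.233 + 1.627) / 9 = 15.85300 / 9 = 1.76144
Sum of squared deviations: (−0.16344)² + (+0.04056)² + (+0.25756)² + (−0.33044)² + (+0.02756)² + (−0.21044)² + (+0.04156)² + (+0.47156)² + (−0.13444)² = 0.49110
Variance = 0.49110 / 8 = 0.06139
SE* = √0.06139

SE* = 0.2478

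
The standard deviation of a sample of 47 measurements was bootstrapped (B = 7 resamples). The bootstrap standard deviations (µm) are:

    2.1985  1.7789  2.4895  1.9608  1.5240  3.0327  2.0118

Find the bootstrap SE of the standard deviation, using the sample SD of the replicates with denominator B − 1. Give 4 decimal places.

SE* = 0.4968

Bootstrap SE is the standard deviation of the 7 replicate standard deviations.
Mean of replicates: (2.1985 + 1.7789 + 2.4895 + 1.9608 + 1.5240 + 3.0327 + 2.0118) / 7 = 14.99620 / 7 = 2.14231
Sum of squared deviations: (+0.05619)² + (−0.36341)² + (+0.34719)² + (−0.18151)² + (−0.61831)² + (+0.89039)² + (−0.13051)² = 1.48085
Variance = 1.48085 / 6 = 0.24681
SE* = √0.24681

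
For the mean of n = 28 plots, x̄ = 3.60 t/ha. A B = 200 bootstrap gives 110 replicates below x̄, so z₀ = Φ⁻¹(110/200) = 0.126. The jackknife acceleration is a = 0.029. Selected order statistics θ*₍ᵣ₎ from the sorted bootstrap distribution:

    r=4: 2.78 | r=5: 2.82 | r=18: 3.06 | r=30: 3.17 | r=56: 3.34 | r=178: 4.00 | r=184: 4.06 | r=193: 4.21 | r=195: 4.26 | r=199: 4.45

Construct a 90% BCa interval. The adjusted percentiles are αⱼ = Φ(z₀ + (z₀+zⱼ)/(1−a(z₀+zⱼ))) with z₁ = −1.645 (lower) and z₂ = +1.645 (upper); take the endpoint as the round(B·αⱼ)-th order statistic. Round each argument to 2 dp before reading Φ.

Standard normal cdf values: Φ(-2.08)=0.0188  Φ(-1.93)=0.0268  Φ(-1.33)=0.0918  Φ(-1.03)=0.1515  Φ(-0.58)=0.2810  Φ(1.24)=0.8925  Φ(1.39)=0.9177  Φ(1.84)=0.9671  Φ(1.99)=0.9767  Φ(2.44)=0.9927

Lower: z₀ + z₁ = 0.126 + (-1.645) = -1.519; 1 − a(z₀+z₁) = 1 − (0.029)(-1.519) = 1.0441; argument = 0.126 + (-1.519)/1.0441 = -1.3289 → -1.33.
α₁ = Φ(-1.33) = 0.0918; rank = round(200 × 0.0918) = 18; θ*₍18₎ = 3.06.
Upper: z₀ + z₂ = 1.771; 1 − a(z₀+z₂) = 0.9486; argument = 1.9929 → 1.99; α₂ = 0.9767; rank = 195; θ*₍195₎ = 4.26.

(3.06, 4.26)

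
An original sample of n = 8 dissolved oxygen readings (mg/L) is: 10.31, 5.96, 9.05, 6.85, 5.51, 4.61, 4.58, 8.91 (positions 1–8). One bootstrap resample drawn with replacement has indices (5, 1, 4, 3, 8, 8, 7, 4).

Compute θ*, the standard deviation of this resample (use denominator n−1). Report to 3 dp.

θ* = 1.982

Resample values: 5.51, 10.31, 6.85, 9.05, 8.91, 8.91, 4.58, 6.85.
Mean = 7.6212; sum of squared deviations = 27.4887
s² = 27.4887 / 7 = 3.9270
s = √3.9270 = 1.982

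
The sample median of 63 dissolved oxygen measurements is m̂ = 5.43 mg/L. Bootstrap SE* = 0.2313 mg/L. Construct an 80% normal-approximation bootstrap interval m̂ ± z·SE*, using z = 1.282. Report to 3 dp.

(5.133, 5.727)

Margin = 1.282 × 0.2313 = 0.2965
Interval: 5.43 ± 0.2965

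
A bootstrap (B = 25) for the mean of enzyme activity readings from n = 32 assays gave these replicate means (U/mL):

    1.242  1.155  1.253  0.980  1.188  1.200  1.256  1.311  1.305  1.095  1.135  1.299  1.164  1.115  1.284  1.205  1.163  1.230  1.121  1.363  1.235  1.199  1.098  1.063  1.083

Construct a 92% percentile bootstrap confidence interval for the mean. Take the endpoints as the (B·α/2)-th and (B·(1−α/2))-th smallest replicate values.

Sorted replicates: 0.980, 1.063, 1.083, 1.095, 1.098, 1.115, 1.121, 1.135, 1.155, 1.163, 1.164, 1.188, 1.199, 1.200, 1.205, 1.230, 1.235, 1.242, 1.253, 1.256, 1.284, 1.299, 1.305, 1.311, 1.363
α = 0.08; lower rank = 25 × 0.040 = 1; upper rank = 25 × 0.960 = 24.
The 1st smallest replicate is 0.980; the 24th is 1.311.

(0.980, 1.311)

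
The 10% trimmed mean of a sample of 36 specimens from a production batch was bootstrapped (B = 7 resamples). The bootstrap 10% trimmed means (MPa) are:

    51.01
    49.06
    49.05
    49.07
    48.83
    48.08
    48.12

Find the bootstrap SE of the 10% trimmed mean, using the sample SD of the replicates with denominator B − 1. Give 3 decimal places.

Bootstrap SE is the standard deviation of the 7 replicate 10% trimmed means.
Mean of replicates: (51.01 + 49.06 + 49.05 + 49.07 + 48.83 + 48.08 + 48.12) / 7 = 343.2200 / 7 = 49.0314
Sum of squared deviations: (+1.9786)² + (+0.0286)² + (+0.0186)² + (+0.0386)² + (−0.2014)² + (−0.9514)² + (−0.9114)² = 5.6939
Variance = 5.6939 / 6 = 0.9490
SE* = √0.9490

SE* = 0.974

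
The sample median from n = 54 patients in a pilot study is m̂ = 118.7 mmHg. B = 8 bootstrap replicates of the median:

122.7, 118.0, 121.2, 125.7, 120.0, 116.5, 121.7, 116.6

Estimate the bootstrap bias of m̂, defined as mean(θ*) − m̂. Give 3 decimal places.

bias = +1.600

mean(θ*) = (122.7 + 118.0 + 121.2 + 125.7 + 120.0 + 116.5 + 121.7 + 116.6) / 8 = 120.3000
bias = 120.3000 − 118.7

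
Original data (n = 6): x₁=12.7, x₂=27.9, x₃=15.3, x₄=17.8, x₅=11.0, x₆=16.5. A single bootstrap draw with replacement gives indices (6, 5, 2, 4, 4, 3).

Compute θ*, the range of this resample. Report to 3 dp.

θ* = 16.900

Resample values: 16.5, 11.0, 27.9, 17.8, 17.8, 15.3.
Range = 27.9 − 11.0 = 16.900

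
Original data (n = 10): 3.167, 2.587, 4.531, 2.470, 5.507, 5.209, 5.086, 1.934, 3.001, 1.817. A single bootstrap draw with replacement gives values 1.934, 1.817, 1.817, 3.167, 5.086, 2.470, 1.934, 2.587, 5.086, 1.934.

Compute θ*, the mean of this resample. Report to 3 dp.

θ* = 2.783

Mean = (1.934 + 1.817 + 1.817 + 3.167 + 5.086 + 2.470 + 1.934 + 2.587 + 5.086 + 1.934) / 10 = 27.8320 / 10 = 2.783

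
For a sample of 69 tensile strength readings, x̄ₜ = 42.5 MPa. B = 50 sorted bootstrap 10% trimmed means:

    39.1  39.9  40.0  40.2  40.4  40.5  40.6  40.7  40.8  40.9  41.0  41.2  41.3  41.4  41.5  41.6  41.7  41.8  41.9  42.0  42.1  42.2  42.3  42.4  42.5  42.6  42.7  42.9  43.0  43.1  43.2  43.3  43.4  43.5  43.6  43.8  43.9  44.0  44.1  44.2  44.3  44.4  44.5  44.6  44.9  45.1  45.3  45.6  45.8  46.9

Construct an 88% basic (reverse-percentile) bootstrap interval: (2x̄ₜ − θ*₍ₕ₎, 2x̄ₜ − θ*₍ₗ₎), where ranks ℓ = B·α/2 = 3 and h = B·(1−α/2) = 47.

(39.7, 45.0)

Percentile endpoints at ranks 3 and 47: θ*₍3₎ = 40.0, θ*₍47₎ = 45.3.
Basic interval reflects these around x̄ₜ:
  lower = 2 × 42.5 − 45.3 = 39.7
  upper = 2 × 42.5 − 40.0 = 45.0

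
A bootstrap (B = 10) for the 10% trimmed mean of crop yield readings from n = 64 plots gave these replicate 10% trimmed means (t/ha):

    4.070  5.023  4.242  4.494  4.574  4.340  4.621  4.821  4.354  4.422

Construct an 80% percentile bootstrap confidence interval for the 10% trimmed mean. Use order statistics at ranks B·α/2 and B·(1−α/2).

Sorted replicates: 4.070, 4.242, 4.340, 4.354, 4.422, 4.494, 4.574, 4.621, 4.821, 5.023
α = 0.20; lower rank = 10 × 0.100 = 1; upper rank = 10 × 0.900 = 9.
The 1st smallest replicate is 4.070; the 9th is 4.821.

(4.070, 4.821)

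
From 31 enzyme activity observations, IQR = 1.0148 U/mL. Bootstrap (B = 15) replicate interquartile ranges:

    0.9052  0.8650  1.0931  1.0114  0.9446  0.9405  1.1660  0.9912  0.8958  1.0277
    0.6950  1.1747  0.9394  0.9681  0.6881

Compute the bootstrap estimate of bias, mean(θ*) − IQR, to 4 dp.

bias = −0.0611

mean(θ*) = (0.9052 + 0.8650 + 1.0931 + 1.0114 + 0.9446 + 0.9405 + 1.1660 + 0.9912 + 0.8958 + 1.0277 + 0.6950 + 1.1747 + 0.9394 + 0.9681 + 0.6881) / 15 = 0.95372
bias = 0.95372 − 1.0148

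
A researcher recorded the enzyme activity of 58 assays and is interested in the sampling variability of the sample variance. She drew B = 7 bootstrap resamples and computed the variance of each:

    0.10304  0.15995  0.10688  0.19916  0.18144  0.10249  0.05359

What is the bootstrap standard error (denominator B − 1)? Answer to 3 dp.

Bootstrap SE is the standard deviation of the 7 replicate variances.
Mean of replicates: (0.10304 + 0.15995 + 0.10688 + 0.19916 + 0.18144 + 0.10249 + 0.05359) / 7 = 0.906550 / 7 = 0.129507
Sum of squared deviations: (−0.026467)² + (+0.030443)² + (−0.022627)² + (+0.069653)² + (+0.051933)² + (−0.027017)² + (−0.075917)² = 0.016181
Variance = 0.016181 / 6 = 0.002697
SE* = √0.002697

SE* = 0.052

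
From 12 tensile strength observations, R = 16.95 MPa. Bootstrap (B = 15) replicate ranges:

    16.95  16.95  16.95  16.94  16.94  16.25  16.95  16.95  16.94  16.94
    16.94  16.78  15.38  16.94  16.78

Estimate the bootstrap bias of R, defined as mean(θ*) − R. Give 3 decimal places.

mean(θ*) = (16.95 + 16.95 + 16.95 + 16.94 + 16.94 + 16.25 + 16.95 + 16.95 + 16.94 + 16.94 + 16.94 + 16.78 + 15.38 + 16.94 + 16.78) / 15 = 16.7720
bias = 16.7720 − 16.95

bias = −0.178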